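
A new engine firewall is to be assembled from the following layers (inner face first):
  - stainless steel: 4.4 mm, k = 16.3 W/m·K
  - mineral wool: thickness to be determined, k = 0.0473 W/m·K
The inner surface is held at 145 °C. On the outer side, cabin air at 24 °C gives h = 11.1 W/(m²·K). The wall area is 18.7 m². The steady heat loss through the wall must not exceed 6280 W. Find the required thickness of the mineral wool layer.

Treating each layer as a thermal resistance in series:
R_stainless steel = L/(kA) = 0.0044/(16.3×18.7) = 1.444×10^-5 K/W
R_outer film = 1/(h_o·A) = 1/(11.1×18.7) = 0.004818 K/W
Sum of the known resistances R_other = 0.004832 K/W
Required total resistance R_tot = ΔT/Q_allow = 121/6280 = 0.01927 K/W
R_mineral wool = R_tot − R_other = 0.01444 K/W
L = R·k·A = 0.01444×0.0473×18.7

L ≈ 12.8 mm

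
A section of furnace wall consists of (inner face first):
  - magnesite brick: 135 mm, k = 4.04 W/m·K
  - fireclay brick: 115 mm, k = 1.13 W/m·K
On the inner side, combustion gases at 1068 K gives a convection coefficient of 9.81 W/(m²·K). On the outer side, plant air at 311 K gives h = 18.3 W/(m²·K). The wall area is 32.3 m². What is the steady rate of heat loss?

Q ≈ 83800 W

Treating each layer as a thermal resistance in series:
R_inner film = 1/(h_i·A) = 1/(9.81×32.3) = 0.003156 K/W
R_magnesite brick = L/(kA) = 0.135/(4.04×32.3) = 0.001035 K/W
R_fireclay brick = L/(kA) = 0.115/(1.13×32.3) = 0.003151 K/W
R_outer film = 1/(h_o·A) = 1/(18.3×32.3) = 0.001692 K/W
R_total = 0.009033 K/W
Q = ΔT / R_total = 757 / 0.009033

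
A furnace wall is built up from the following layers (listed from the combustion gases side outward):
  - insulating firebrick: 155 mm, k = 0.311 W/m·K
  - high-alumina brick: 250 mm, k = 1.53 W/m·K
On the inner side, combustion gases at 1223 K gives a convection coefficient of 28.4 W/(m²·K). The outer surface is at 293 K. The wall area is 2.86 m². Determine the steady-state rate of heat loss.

Q ≈ 3820 W

Model the wall as resistances in series:
R_inner film = 1/(h_i·A) = 1/(28.4×2.86) = 0.01231 K/W
R_insulating firebrick = L/(kA) = 0.155/(0.311×2.86) = 0.1743 K/W
R_high-alumina brick = L/(kA) = 0.25/(1.53×2.86) = 0.05713 K/W
R_total = 0.2437 K/W
Q = ΔT / R_total = 930 / 0.2437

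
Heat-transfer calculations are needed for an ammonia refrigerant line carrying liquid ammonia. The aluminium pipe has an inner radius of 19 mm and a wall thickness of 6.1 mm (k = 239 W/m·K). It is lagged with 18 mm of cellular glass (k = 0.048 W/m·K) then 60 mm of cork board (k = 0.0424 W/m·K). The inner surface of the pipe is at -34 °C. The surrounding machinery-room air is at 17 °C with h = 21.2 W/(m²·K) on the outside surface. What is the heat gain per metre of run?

For a radial system each layer contributes R = ln(r_out/r_in)/(2πkL); films add R = 1/(hA).
R_aluminium pipe wall = ln(25.1/19)/(2π×239×1) = 1.854×10^-4 K/W
R_cellular glass = ln(43.1/25.1)/(2π×0.048×1) = 1.793 K/W
R_cork board = ln(103.1/43.1)/(2π×0.0424×1) = 3.274 K/W
R_outer film = 1/(h_o·2πr_oL) = 1/(21.2×2π×0.1031×1) = 0.07282 K/W
R_total = 5.14 K/W
Q = ΔT/R_total = 51/5.14

q′ ≈ 9.92 W/m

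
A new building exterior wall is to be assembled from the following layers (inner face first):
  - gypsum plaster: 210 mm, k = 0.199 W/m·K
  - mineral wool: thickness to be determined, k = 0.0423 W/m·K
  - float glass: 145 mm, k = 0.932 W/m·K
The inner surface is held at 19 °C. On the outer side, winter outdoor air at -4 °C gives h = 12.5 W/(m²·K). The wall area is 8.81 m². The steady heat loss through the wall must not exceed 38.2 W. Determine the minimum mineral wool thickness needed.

Thermal resistances in series:
R_gypsum plaster = L/(kA) = 0.21/(0.199×8.81) = 0.1198 K/W
R_float glass = L/(kA) = 0.145/(0.932×8.81) = 0.01766 K/W
R_outer film = 1/(h_o·A) = 1/(12.5×8.81) = 0.009081 K/W
Sum of the known resistances R_other = 0.1465 K/W
Required total resistance R_tot = ΔT/Q_allow = 23/38.2 = 0.6021 K/W
R_mineral wool = R_tot − R_other = 0.4556 K/W
L = R·k·A = 0.4556×0.0423×8.81

L ≈ 170 mm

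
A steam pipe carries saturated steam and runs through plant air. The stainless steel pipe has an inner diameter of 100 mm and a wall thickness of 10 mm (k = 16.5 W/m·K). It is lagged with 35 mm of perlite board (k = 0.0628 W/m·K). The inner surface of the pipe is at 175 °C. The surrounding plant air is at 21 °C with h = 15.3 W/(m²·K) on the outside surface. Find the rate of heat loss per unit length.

q′ ≈ 121 W/m

For a radial system each layer contributes R = ln(r_out/r_in)/(2πkL); films add R = 1/(hA).
R_stainless steel pipe wall = ln(60/50)/(2π×16.5×1) = 0.001759 K/W
R_perlite board = ln(95/60)/(2π×0.0628×1) = 1.165 K/W
R_outer film = 1/(h_o·2πr_oL) = 1/(15.3×2π×0.095×1) = 0.1095 K/W
R_total = 1.276 K/W
Q = ΔT/R_total = 154/1.276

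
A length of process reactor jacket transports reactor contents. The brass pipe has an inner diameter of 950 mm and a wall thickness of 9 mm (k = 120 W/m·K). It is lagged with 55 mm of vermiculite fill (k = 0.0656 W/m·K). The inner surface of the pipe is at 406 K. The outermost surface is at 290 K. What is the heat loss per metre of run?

q′ ≈ 444 W/m

Cylindrical conduction, so R = ln(r₂/r₁)/(2πkL) per layer, in series:
R_brass pipe wall = ln(484/475)/(2π×120×1) = 2.489×10^-5 K/W
R_vermiculite fill = ln(539/484)/(2π×0.0656×1) = 0.2611 K/W
R_total = 0.2612 K/W
Q = ΔT/R_total = 116/0.2612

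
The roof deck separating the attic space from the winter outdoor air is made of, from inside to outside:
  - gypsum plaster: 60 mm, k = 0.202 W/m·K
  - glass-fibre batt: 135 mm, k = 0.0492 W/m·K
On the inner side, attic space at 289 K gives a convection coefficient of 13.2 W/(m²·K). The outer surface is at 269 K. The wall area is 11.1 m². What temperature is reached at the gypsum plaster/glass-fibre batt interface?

Series thermal resistances:
R_inner film = 1/(h_i·A) = 1/(13.2×11.1) = 0.006825 K/W
R_gypsum plaster = L/(kA) = 0.06/(0.202×11.1) = 0.02676 K/W
R_glass-fibre batt = L/(kA) = 0.135/(0.0492×11.1) = 0.2472 K/W
R_total = 0.2808 K/W;  Q = ΔT/R_total = 20/0.2808 = 71.23 W
T_interface = T_inner − Q·ΣR(inner→interface) = 289 − 71.2×0.03358

T ≈ 287 K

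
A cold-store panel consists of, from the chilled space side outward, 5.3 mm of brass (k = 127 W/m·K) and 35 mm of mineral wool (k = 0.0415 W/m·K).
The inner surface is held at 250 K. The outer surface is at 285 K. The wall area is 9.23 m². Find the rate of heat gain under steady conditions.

Model the wall as resistances in series:
R_brass = L/(kA) = 0.0053/(127×9.23) = 4.521×10^-6 K/W
R_mineral wool = L/(kA) = 0.035/(0.0415×9.23) = 0.09137 K/W
R_total = 0.09138 K/W
Q = ΔT / R_total = 35 / 0.09138

Q ≈ 383 W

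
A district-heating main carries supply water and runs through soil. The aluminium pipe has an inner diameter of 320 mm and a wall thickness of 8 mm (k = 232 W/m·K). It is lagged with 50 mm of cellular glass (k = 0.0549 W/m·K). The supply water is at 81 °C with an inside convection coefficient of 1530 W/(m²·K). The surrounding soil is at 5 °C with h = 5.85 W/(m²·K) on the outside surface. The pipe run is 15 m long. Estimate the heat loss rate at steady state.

Cylindrical conduction, so R = ln(r₂/r₁)/(2πkL) per layer, in series:
R_inner film = 1/(h_i·2πr₁L) = 1/(1530×2π×0.16×15) = 4.334×10^-5 K/W
R_aluminium pipe wall = ln(168/160)/(2π×232×15) = 2.231×10^-6 K/W
R_cellular glass = ln(218/168)/(2π×0.0549×15) = 0.05035 K/W
R_outer film = 1/(h_o·2πr_oL) = 1/(5.85×2π×0.218×15) = 0.00832 K/W
R_total = 0.05872 K/W
Q = ΔT/R_total = 76/0.05872

Q ≈ 1290 W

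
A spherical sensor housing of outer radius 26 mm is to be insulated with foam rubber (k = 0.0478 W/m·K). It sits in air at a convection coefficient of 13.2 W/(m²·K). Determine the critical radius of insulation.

For a sphere r_cr = 2k/h = 2×0.0478/13.2
r_cr = 7.24 mm; since the bare radius (26 mm) is above r_cr, any added insulation will reduce heat loss.

r_cr ≈ 7.24 mm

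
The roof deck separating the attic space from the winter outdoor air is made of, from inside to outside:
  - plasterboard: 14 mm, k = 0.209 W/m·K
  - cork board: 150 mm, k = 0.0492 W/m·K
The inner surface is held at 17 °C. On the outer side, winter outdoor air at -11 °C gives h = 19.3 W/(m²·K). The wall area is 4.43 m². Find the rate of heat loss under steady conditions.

Q ≈ 39.2 W

Using the resistance-network approach (series):
R_plasterboard = L/(kA) = 0.014/(0.209×4.43) = 0.01512 K/W
R_cork board = L/(kA) = 0.15/(0.0492×4.43) = 0.6882 K/W
R_outer film = 1/(h_o·A) = 1/(19.3×4.43) = 0.0117 K/W
R_total = 0.715 K/W
Q = ΔT / R_total = 28 / 0.715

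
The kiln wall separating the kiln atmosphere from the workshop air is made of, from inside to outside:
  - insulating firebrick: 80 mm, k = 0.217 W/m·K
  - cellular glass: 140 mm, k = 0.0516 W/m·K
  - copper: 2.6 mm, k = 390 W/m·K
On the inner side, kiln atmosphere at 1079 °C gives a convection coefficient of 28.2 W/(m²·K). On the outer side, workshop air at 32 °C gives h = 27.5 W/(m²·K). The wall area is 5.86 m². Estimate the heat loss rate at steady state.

Q ≈ 1950 W

Thermal resistances in series:
R_inner film = 1/(h_i·A) = 1/(28.2×5.86) = 0.006051 K/W
R_insulating firebrick = L/(kA) = 0.08/(0.217×5.86) = 0.06291 K/W
R_cellular glass = L/(kA) = 0.14/(0.0516×5.86) = 0.463 K/W
R_copper = L/(kA) = 0.0026/(390×5.86) = 1.138×10^-6 K/W
R_outer film = 1/(h_o·A) = 1/(27.5×5.86) = 0.006205 K/W
R_total = 0.5382 K/W
Q = ΔT / R_total = 1047 / 0.5382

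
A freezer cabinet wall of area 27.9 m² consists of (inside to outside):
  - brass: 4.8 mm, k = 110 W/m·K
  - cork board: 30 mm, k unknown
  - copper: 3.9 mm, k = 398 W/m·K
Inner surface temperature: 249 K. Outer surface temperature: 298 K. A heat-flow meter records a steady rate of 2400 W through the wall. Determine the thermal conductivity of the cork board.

k ≈ 0.0527 W/(m·K)

Thermal resistances in series:
R_brass = L/(kA) = 0.0048/(110×27.9) = 1.564×10^-6 K/W
R_copper = L/(kA) = 0.0039/(398×27.9) = 3.512×10^-7 K/W
Sum of known resistances R_other = 1.915×10^-6 K/W
Total R = ΔT/Q = 49/2400 = 0.02042 K/W
R_cork board = R_total − R_other = 0.02041 K/W
k = L/(R·A) = 0.03/(0.02041×27.9)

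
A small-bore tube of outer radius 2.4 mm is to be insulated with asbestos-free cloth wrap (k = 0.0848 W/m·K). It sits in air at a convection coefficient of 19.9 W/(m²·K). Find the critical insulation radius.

For a cylinder r_cr = k/h = 0.0848/19.9
r_cr = 4.26 mm; since the bare radius (2.4 mm) is below r_cr, adding a thin layer of insulation will *increase* heat loss.

r_cr ≈ 4.26 mm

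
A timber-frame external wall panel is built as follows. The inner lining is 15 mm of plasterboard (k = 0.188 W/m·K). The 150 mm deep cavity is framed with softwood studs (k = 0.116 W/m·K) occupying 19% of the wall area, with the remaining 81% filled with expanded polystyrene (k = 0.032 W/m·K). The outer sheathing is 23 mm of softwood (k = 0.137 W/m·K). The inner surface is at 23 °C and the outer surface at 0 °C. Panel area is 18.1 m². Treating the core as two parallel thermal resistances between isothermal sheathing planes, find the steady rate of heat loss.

Sheathing layers in series; stud and cavity paths in parallel between them.
R_inner = 0.015/(0.188×18.1) = 0.004408 K/W
R_stud  = 0.15/(0.116×0.19×18.1) = 0.376 K/W
R_cav   = 0.15/(0.032×0.81×18.1) = 0.3197 K/W
1/R_core = 1/R_stud + 1/R_cav → R_core = 0.1728 K/W
R_outer = 0.023/(0.137×18.1) = 0.009275 K/W
R_total = 0.1865 K/W
Q = ΔT/R_total = 23/0.1865

Q ≈ 123 W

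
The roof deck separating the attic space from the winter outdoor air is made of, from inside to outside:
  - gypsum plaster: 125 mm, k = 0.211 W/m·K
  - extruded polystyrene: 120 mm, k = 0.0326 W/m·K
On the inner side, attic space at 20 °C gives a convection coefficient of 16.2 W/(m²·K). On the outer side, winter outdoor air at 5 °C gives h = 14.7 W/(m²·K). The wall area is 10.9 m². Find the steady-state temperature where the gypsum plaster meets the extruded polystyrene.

Model the wall as resistances in series:
R_inner film = 1/(h_i·A) = 1/(16.2×10.9) = 0.005663 K/W
R_gypsum plaster = L/(kA) = 0.125/(0.211×10.9) = 0.05435 K/W
R_extruded polystyrene = L/(kA) = 0.12/(0.0326×10.9) = 0.3377 K/W
R_outer film = 1/(h_o·A) = 1/(14.7×10.9) = 0.006241 K/W
R_total = 0.404 K/W;  Q = ΔT/R_total = 15/0.404 = 37.13 W
T_interface = T_inner − Q·ΣR(inner→interface) = 20 − 37.1×0.06001

T ≈ 17.8 °C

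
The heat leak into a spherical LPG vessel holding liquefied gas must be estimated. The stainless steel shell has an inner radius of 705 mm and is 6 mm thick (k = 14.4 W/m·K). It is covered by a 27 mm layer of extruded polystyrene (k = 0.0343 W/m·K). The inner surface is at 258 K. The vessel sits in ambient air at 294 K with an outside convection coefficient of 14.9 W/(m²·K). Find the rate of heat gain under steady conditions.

For a spherical shell R = (1/r₁ − 1/r₂)/(4πk); film R = 1/(h·4πr²). In series:
R_stainless steel shell = (1/0.705 − 1/0.711)/(4π×14.4) = 6.615×10^-5 K/W
R_extruded polystyrene = (1/0.711 − 1/0.738)/(4π×0.0343) = 0.1194 K/W
R_outer film = 1/(h·4πr_o²) = 1/(14.9×4π×0.738²) = 0.009806 K/W
R_total = 0.1293 K/W
Q = ΔT/R_total = 36/0.1293

Q ≈ 279 W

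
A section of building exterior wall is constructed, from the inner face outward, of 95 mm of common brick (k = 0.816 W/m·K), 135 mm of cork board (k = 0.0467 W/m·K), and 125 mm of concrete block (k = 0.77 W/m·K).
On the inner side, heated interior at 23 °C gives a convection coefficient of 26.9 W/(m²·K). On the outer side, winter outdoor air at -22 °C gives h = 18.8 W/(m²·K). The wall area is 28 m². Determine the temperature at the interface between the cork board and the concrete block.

T ≈ -19 °C

Using the resistance-network approach (series):
R_inner film = 1/(h_i·A) = 1/(26.9×28) = 0.001328 K/W
R_common brick = L/(kA) = 0.095/(0.816×28) = 0.004158 K/W
R_cork board = L/(kA) = 0.135/(0.0467×28) = 0.1032 K/W
R_concrete block = L/(kA) = 0.125/(0.77×28) = 0.005798 K/W
R_outer film = 1/(h_o·A) = 1/(18.8×28) = 0.0019 K/W
R_total = 0.1164 K/W;  Q = ΔT/R_total = 45/0.1164 = 386.5 W
T_interface = T_inner − Q·ΣR(inner→interface) = 23 − 387×0.1087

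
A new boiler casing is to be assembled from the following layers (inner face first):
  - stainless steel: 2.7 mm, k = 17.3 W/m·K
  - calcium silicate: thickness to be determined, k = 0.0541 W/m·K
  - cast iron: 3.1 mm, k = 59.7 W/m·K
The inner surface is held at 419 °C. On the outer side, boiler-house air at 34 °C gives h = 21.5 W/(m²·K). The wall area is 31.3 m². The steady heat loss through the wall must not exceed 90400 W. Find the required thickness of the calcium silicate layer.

Thermal resistances in series:
R_stainless steel = L/(kA) = 0.0027/(17.3×31.3) = 4.986×10^-6 K/W
R_cast iron = L/(kA) = 0.0031/(59.7×31.3) = 1.659×10^-6 K/W
R_outer film = 1/(h_o·A) = 1/(21.5×31.3) = 0.001486 K/W
Sum of the known resistances R_other = 0.001493 K/W
Required total resistance R_tot = ΔT/Q_allow = 385/90400 = 0.004259 K/W
R_calcium silicate = R_tot − R_other = 0.002766 K/W
L = R·k·A = 0.002766×0.0541×31.3

L ≈ 4.68 mm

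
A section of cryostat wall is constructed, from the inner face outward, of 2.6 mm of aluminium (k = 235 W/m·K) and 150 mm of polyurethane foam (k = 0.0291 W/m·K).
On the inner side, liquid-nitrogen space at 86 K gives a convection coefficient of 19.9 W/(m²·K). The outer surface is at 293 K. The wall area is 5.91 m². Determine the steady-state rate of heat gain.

Using the resistance-network approach (series):
R_inner film = 1/(h_i·A) = 1/(19.9×5.91) = 0.008503 K/W
R_aluminium = L/(kA) = 0.0026/(235×5.91) = 1.872×10^-6 K/W
R_polyurethane foam = L/(kA) = 0.15/(0.0291×5.91) = 0.8722 K/W
R_total = 0.8807 K/W
Q = ΔT / R_total = 207 / 0.8807

Q ≈ 235 W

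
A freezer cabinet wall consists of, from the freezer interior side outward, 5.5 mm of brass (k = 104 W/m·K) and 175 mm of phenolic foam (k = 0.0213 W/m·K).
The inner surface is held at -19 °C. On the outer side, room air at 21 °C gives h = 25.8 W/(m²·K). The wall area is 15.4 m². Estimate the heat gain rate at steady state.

Q ≈ 74.6 W

Model the wall as resistances in series:
R_brass = L/(kA) = 0.0055/(104×15.4) = 3.434×10^-6 K/W
R_phenolic foam = L/(kA) = 0.175/(0.0213×15.4) = 0.5335 K/W
R_outer film = 1/(h_o·A) = 1/(25.8×15.4) = 0.002517 K/W
R_total = 0.536 K/W
Q = ΔT / R_total = 40 / 0.536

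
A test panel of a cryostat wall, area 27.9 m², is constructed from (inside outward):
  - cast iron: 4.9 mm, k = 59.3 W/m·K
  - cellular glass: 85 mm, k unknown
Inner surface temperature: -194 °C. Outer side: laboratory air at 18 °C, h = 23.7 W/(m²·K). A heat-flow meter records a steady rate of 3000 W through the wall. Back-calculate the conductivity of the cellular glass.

k ≈ 0.0441 W/(m·K)

Series thermal resistances:
R_cast iron = L/(kA) = 0.0049/(59.3×27.9) = 2.962×10^-6 K/W
R_outer film = 1/(h_o·A) = 1/(23.7×27.9) = 0.001512 K/W
Sum of known resistances R_other = 0.001515 K/W
Total R = ΔT/Q = 212/3000 = 0.07067 K/W
R_cellular glass = R_total − R_other = 0.06915 K/W
k = L/(R·A) = 0.085/(0.06915×27.9)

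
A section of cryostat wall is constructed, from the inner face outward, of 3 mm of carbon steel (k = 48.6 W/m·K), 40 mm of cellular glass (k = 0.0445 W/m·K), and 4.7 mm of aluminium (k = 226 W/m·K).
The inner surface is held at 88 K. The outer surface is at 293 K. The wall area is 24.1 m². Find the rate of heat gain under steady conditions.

Treating each layer as a thermal resistance in series:
R_carbon steel = L/(kA) = 0.003/(48.6×24.1) = 2.561×10^-6 K/W
R_cellular glass = L/(kA) = 0.04/(0.0445×24.1) = 0.0373 K/W
R_aluminium = L/(kA) = 0.0047/(226×24.1) = 8.629×10^-7 K/W
R_total = 0.0373 K/W
Q = ΔT / R_total = 205 / 0.0373

Q ≈ 5500 W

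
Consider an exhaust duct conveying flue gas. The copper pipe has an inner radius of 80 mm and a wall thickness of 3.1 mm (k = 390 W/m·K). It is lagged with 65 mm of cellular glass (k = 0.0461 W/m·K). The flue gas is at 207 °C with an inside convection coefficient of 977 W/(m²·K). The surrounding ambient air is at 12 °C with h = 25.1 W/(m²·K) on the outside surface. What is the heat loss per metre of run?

For a radial system each layer contributes R = ln(r_out/r_in)/(2πkL); films add R = 1/(hA).
R_inner film = 1/(h_i·2πr₁L) = 1/(977×2π×0.08×1) = 0.002036 K/W
R_copper pipe wall = ln(83.1/80)/(2π×390×1) = 1.551×10^-5 K/W
R_cellular glass = ln(148.1/83.1)/(2π×0.0461×1) = 1.995 K/W
R_outer film = 1/(h_o·2πr_oL) = 1/(25.1×2π×0.1481×1) = 0.04281 K/W
R_total = 2.04 K/W
Q = ΔT/R_total = 195/2.04

q′ ≈ 95.6 W/m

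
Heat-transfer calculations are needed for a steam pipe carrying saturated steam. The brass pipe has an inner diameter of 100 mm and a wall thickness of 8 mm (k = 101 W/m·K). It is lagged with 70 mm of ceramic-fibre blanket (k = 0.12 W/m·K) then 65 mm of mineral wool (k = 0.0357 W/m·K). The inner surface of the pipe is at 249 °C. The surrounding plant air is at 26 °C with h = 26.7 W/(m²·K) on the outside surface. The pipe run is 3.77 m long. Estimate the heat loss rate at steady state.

Per-layer cylindrical resistances, series-summed:
R_brass pipe wall = ln(58/50)/(2π×101×3.77) = 6.204×10^-5 K/W
R_ceramic-fibre blanket = ln(128/58)/(2π×0.12×3.77) = 0.2785 K/W
R_mineral wool = ln(193/128)/(2π×0.0357×3.77) = 0.4856 K/W
R_outer film = 1/(h_o·2πr_oL) = 1/(26.7×2π×0.193×3.77) = 0.008192 K/W
R_total = 0.7724 K/W
Q = ΔT/R_total = 223/0.7724

Q ≈ 289 W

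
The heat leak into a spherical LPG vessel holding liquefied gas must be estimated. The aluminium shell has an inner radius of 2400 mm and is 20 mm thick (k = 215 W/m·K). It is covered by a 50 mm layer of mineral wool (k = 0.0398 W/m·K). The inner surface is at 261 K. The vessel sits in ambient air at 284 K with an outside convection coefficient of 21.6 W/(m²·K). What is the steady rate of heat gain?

Q ≈ 1330 W

Radial (spherical) resistances in series:
R_aluminium shell = (1/2.4 − 1/2.42)/(4π×215) = 1.275×10^-6 K/W
R_mineral wool = (1/2.42 − 1/2.47)/(4π×0.0398) = 0.01672 K/W
R_outer film = 1/(h·4πr_o²) = 1/(21.6×4π×2.47²) = 6.039×10^-4 K/W
R_total = 0.01733 K/W
Q = ΔT/R_total = 23/0.01733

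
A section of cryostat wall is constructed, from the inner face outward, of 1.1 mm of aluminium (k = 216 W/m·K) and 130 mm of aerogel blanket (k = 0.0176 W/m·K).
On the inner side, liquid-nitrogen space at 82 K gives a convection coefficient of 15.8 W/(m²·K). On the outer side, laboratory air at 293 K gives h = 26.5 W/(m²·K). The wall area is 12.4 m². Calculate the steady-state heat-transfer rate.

Model the wall as resistances in series:
R_inner film = 1/(h_i·A) = 1/(15.8×12.4) = 0.005104 K/W
R_aluminium = L/(kA) = 0.0011/(216×12.4) = 4.107×10^-7 K/W
R_aerogel blanket = L/(kA) = 0.13/(0.0176×12.4) = 0.5957 K/W
R_outer film = 1/(h_o·A) = 1/(26.5×12.4) = 0.003043 K/W
R_total = 0.6038 K/W
Q = ΔT / R_total = 211 / 0.6038

Q ≈ 349 W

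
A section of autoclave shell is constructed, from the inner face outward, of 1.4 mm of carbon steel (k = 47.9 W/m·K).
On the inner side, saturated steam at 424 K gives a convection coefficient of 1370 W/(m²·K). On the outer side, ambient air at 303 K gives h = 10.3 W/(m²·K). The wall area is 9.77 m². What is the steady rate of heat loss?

Thermal resistances in series:
R_inner film = 1/(h_i·A) = 1/(1370×9.77) = 7.471×10^-5 K/W
R_carbon steel = L/(kA) = 0.0014/(47.9×9.77) = 2.992×10^-6 K/W
R_outer film = 1/(h_o·A) = 1/(10.3×9.77) = 0.009937 K/W
R_total = 0.01001 K/W
Q = ΔT / R_total = 121 / 0.01001

Q ≈ 12100 W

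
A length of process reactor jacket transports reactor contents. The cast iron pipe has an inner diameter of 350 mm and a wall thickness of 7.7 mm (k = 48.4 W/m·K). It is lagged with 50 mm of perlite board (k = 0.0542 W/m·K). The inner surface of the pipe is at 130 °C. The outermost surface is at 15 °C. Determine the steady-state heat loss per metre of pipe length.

q′ ≈ 162 W/m

Cylindrical conduction, so R = ln(r₂/r₁)/(2πkL) per layer, in series:
R_cast iron pipe wall = ln(182.7/175)/(2π×48.4×1) = 1.416×10^-4 K/W
R_perlite board = ln(232.7/182.7)/(2π×0.0542×1) = 0.7103 K/W
R_total = 0.7105 K/W
Q = ΔT/R_total = 115/0.7105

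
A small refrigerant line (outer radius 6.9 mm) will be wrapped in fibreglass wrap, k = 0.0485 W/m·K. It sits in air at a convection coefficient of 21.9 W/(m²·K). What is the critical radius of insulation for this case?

r_cr ≈ 2.21 mm

For a cylinder r_cr = k/h = 0.0485/21.9
r_cr = 2.21 mm; since the bare radius (6.9 mm) is above r_cr, any added insulation will reduce heat loss.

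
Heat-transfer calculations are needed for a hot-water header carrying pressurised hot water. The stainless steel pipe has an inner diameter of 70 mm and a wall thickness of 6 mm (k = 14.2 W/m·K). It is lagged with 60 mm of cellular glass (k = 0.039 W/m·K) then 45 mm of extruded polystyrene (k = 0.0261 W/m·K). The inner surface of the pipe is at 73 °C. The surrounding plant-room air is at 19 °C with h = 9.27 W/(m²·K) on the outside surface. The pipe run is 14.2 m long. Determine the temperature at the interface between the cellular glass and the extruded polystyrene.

Radial resistances (cylindrical: R_cond = ln(r_o/r_i)/(2πkL), R_conv = 1/(h·2πrL)):
R_stainless steel pipe wall = ln(41/35)/(2π×14.2×14.2) = 1.249×10^-4 K/W
R_cellular glass = ln(101/41)/(2π×0.039×14.2) = 0.2591 K/W
R_extruded polystyrene = ln(146/101)/(2π×0.0261×14.2) = 0.1582 K/W
R_outer film = 1/(h_o·2πr_oL) = 1/(9.27×2π×0.146×14.2) = 0.008281 K/W
R_total = 0.4257 K/W
Q = ΔT/R_total = 54/0.4257
Q = 127 W
T_interface = T_inner − Q·ΣR(inner→interface) = 73 − 127×0.2592

T ≈ 40.1 °C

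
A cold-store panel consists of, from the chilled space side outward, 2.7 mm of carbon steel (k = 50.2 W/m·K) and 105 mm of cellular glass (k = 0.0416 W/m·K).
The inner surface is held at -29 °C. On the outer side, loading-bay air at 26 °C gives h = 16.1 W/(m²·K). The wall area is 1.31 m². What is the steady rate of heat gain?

Q ≈ 27.9 W

Using the resistance-network approach (series):
R_carbon steel = L/(kA) = 0.0027/(50.2×1.31) = 4.106×10^-5 K/W
R_cellular glass = L/(kA) = 0.105/(0.0416×1.31) = 1.927 K/W
R_outer film = 1/(h_o·A) = 1/(16.1×1.31) = 0.04741 K/W
R_total = 1.974 K/W
Q = ΔT / R_total = 55 / 1.974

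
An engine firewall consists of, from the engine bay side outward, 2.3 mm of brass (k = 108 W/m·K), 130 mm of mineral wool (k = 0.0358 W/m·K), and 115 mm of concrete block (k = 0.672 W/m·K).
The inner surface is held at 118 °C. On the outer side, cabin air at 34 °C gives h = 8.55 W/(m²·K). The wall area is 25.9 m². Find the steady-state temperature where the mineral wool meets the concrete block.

Using the resistance-network approach (series):
R_brass = L/(kA) = 0.0023/(108×25.9) = 8.223×10^-7 K/W
R_mineral wool = L/(kA) = 0.13/(0.0358×25.9) = 0.1402 K/W
R_concrete block = L/(kA) = 0.115/(0.672×25.9) = 0.006607 K/W
R_outer film = 1/(h_o·A) = 1/(8.55×25.9) = 0.004516 K/W
R_total = 0.1513 K/W;  Q = ΔT/R_total = 84/0.1513 = 555.1 W
T_interface = T_inner − Q·ΣR(inner→interface) = 118 − 555×0.1402

T ≈ 40.2 °C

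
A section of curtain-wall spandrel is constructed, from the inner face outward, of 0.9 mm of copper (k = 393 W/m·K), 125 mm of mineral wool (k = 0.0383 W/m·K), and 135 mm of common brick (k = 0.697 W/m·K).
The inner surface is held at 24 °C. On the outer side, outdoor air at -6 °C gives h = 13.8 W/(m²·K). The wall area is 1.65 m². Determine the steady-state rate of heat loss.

Q ≈ 14 W

Using the resistance-network approach (series):
R_copper = L/(kA) = 0.0009/(393×1.65) = 1.388×10^-6 K/W
R_mineral wool = L/(kA) = 0.125/(0.0383×1.65) = 1.978 K/W
R_common brick = L/(kA) = 0.135/(0.697×1.65) = 0.1174 K/W
R_outer film = 1/(h_o·A) = 1/(13.8×1.65) = 0.04392 K/W
R_total = 2.139 K/W
Q = ΔT / R_total = 30 / 2.139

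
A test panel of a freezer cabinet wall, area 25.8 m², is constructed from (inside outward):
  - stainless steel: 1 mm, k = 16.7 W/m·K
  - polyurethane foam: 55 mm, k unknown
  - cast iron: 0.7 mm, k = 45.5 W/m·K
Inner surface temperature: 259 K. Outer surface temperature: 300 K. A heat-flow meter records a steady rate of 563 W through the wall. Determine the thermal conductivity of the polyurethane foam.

Thermal resistances in series:
R_stainless steel = L/(kA) = 0.001/(16.7×25.8) = 2.321×10^-6 K/W
R_cast iron = L/(kA) = 0.0007/(45.5×25.8) = 5.963×10^-7 K/W
Sum of known resistances R_other = 2.917×10^-6 K/W
Total R = ΔT/Q = 41/563 = 0.07282 K/W
R_polyurethane foam = R_total − R_other = 0.07282 K/W
k = L/(R·A) = 0.055/(0.07282×25.8)

k ≈ 0.0293 W/(m·K)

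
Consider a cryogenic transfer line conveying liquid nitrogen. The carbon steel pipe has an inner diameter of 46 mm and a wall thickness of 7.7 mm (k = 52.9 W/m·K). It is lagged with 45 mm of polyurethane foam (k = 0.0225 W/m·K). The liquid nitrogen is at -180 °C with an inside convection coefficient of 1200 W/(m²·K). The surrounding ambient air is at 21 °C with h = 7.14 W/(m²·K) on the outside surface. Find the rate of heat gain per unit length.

For a radial system each layer contributes R = ln(r_out/r_in)/(2πkL); films add R = 1/(hA).
R_inner film = 1/(h_i·2πr₁L) = 1/(1200×2π×0.023×1) = 0.005766 K/W
R_carbon steel pipe wall = ln(30.7/23)/(2π×52.9×1) = 8.688×10^-4 K/W
R_polyurethane foam = ln(75.7/30.7)/(2π×0.0225×1) = 6.384 K/W
R_outer film = 1/(h_o·2πr_oL) = 1/(7.14×2π×0.0757×1) = 0.2945 K/W
R_total = 6.685 K/W
Q = ΔT/R_total = 201/6.685

q′ ≈ 30.1 W/m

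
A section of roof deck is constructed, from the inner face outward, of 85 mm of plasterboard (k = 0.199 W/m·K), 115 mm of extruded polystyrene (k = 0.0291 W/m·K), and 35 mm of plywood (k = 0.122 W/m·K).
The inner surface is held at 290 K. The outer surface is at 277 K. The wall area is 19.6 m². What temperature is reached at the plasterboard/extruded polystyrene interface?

T ≈ 289 K

Thermal resistances in series:
R_plasterboard = L/(kA) = 0.085/(0.199×19.6) = 0.02179 K/W
R_extruded polystyrene = L/(kA) = 0.115/(0.0291×19.6) = 0.2016 K/W
R_plywood = L/(kA) = 0.035/(0.122×19.6) = 0.01464 K/W
R_total = 0.2381 K/W;  Q = ΔT/R_total = 13/0.2381 = 54.61 W
T_interface = T_inner − Q·ΣR(inner→interface) = 290 − 54.6×0.02179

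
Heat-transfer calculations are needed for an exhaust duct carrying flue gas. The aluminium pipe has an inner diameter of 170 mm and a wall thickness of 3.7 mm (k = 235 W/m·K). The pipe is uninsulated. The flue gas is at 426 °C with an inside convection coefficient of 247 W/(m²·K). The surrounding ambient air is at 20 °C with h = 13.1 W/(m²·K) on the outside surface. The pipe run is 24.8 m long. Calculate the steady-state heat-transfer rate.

Q ≈ 69600 W

Per-layer cylindrical resistances, series-summed:
R_inner film = 1/(h_i·2πr₁L) = 1/(247×2π×0.085×24.8) = 3.057×10^-4 K/W
R_aluminium pipe wall = ln(88.7/85)/(2π×235×24.8) = 1.164×10^-6 K/W
R_outer film = 1/(h_o·2πr_oL) = 1/(13.1×2π×0.0887×24.8) = 0.005523 K/W
R_total = 0.00583 K/W
Q = ΔT/R_total = 406/0.00583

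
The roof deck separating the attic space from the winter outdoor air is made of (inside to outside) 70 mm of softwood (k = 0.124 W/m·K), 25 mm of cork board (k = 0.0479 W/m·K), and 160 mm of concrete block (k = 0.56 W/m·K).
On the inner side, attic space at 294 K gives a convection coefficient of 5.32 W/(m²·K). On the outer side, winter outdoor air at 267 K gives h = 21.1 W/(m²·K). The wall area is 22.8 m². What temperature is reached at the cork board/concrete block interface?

Using the resistance-network approach (series):
R_inner film = 1/(h_i·A) = 1/(5.32×22.8) = 0.008244 K/W
R_softwood = L/(kA) = 0.07/(0.124×22.8) = 0.02476 K/W
R_cork board = L/(kA) = 0.025/(0.0479×22.8) = 0.02289 K/W
R_concrete block = L/(kA) = 0.16/(0.56×22.8) = 0.01253 K/W
R_outer film = 1/(h_o·A) = 1/(21.1×22.8) = 0.002079 K/W
R_total = 0.07051 K/W;  Q = ΔT/R_total = 27/0.07051 = 383 W
T_interface = T_inner − Q·ΣR(inner→interface) = 294 − 383×0.0559

T ≈ 273 K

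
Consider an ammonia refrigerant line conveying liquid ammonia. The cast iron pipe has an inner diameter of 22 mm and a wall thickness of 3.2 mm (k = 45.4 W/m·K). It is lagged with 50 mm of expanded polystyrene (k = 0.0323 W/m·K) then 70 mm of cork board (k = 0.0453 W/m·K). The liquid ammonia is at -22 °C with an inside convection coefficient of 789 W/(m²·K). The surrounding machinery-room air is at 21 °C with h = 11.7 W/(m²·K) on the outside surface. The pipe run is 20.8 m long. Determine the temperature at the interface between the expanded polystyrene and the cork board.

Radial resistances (cylindrical: R_cond = ln(r_o/r_i)/(2πkL), R_conv = 1/(h·2πrL)):
R_inner film = 1/(h_i·2πr₁L) = 1/(789×2π×0.011×20.8) = 8.816×10^-4 K/W
R_cast iron pipe wall = ln(14.2/11)/(2π×45.4×20.8) = 4.304×10^-5 K/W
R_expanded polystyrene = ln(64.2/14.2)/(2π×0.0323×20.8) = 0.3574 K/W
R_cork board = ln(134.2/64.2)/(2π×0.0453×20.8) = 0.1245 K/W
R_outer film = 1/(h_o·2πr_oL) = 1/(11.7×2π×0.1342×20.8) = 0.004873 K/W
R_total = 0.4878 K/W
Q = ΔT/R_total = 43/0.4878
Q = 88.2 W
T_interface = T_inner + Q·ΣR(inner→interface) = -22 + 88.2×0.3583

T ≈ 9.59 °C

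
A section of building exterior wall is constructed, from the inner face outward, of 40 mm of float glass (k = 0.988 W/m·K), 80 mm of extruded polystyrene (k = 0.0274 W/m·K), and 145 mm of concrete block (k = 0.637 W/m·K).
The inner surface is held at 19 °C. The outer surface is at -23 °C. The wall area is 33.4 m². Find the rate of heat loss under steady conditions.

Model the wall as resistances in series:
R_float glass = L/(kA) = 0.04/(0.988×33.4) = 0.001212 K/W
R_extruded polystyrene = L/(kA) = 0.08/(0.0274×33.4) = 0.08742 K/W
R_concrete block = L/(kA) = 0.145/(0.637×33.4) = 0.006815 K/W
R_total = 0.09544 K/W
Q = ΔT / R_total = 42 / 0.09544

Q ≈ 440 W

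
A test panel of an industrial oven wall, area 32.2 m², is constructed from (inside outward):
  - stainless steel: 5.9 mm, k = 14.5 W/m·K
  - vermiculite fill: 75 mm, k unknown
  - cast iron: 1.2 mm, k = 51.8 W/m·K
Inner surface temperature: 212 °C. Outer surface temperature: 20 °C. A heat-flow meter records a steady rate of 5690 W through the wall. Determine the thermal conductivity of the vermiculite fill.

k ≈ 0.0691 W/(m·K)

Series thermal resistances:
R_stainless steel = L/(kA) = 0.0059/(14.5×32.2) = 1.264×10^-5 K/W
R_cast iron = L/(kA) = 0.0012/(51.8×32.2) = 7.194×10^-7 K/W
Sum of known resistances R_other = 1.336×10^-5 K/W
Total R = ΔT/Q = 192/5690 = 0.03374 K/W
R_vermiculite fill = R_total − R_other = 0.03373 K/W
k = L/(R·A) = 0.075/(0.03373×32.2)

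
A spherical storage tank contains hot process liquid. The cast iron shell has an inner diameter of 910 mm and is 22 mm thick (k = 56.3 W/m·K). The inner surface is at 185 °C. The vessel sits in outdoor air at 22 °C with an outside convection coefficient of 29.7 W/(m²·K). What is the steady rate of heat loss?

Each spherical layer contributes R = (1/r_i − 1/r_o)/(4πk):
R_cast iron shell = (1/0.455 − 1/0.477)/(4π×56.3) = 1.433×10^-4 K/W
R_outer film = 1/(h·4πr_o²) = 1/(29.7×4π×0.477²) = 0.01178 K/W
R_total = 0.01192 K/W
Q = ΔT/R_total = 163/0.01192

Q ≈ 13700 W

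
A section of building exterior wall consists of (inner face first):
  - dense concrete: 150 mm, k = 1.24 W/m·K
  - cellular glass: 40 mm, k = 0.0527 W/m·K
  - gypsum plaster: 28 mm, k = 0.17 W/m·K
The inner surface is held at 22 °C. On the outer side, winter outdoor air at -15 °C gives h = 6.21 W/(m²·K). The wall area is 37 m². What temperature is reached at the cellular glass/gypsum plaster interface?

Thermal resistances in series:
R_dense concrete = L/(kA) = 0.15/(1.24×37) = 0.003269 K/W
R_cellular glass = L/(kA) = 0.04/(0.0527×37) = 0.02051 K/W
R_gypsum plaster = L/(kA) = 0.028/(0.17×37) = 0.004452 K/W
R_outer film = 1/(h_o·A) = 1/(6.21×37) = 0.004352 K/W
R_total = 0.03259 K/W;  Q = ΔT/R_total = 37/0.03259 = 1135 W
T_interface = T_inner − Q·ΣR(inner→interface) = 22 − 1140×0.02378

T ≈ -5 °C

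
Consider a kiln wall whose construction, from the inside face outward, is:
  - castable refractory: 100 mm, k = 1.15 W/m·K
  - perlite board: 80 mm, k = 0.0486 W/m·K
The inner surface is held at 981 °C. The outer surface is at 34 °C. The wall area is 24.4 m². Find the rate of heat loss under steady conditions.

Thermal resistances in series:
R_castable refractory = L/(kA) = 0.1/(1.15×24.4) = 0.003564 K/W
R_perlite board = L/(kA) = 0.08/(0.0486×24.4) = 0.06746 K/W
R_total = 0.07103 K/W
Q = ΔT / R_total = 947 / 0.07103

Q ≈ 13300 W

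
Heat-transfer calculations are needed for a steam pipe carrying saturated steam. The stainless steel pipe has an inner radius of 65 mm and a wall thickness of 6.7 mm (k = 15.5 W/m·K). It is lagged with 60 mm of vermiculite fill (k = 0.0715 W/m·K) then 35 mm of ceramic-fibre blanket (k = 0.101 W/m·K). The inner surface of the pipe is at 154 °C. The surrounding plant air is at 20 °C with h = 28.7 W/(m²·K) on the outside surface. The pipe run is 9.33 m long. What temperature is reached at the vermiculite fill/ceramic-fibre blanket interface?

For a radial system each layer contributes R = ln(r_out/r_in)/(2πkL); films add R = 1/(hA).
R_stainless steel pipe wall = ln(71.7/65)/(2π×15.5×9.33) = 1.08×10^-4 K/W
R_vermiculite fill = ln(131.7/71.7)/(2π×0.0715×9.33) = 0.1451 K/W
R_ceramic-fibre blanket = ln(166.7/131.7)/(2π×0.101×9.33) = 0.0398 K/W
R_outer film = 1/(h_o·2πr_oL) = 1/(28.7×2π×0.1667×9.33) = 0.003566 K/W
R_total = 0.1885 K/W
Q = ΔT/R_total = 134/0.1885
Q = 711 W
T_interface = T_inner − Q·ΣR(inner→interface) = 154 − 711×0.1452

T ≈ 50.8 °C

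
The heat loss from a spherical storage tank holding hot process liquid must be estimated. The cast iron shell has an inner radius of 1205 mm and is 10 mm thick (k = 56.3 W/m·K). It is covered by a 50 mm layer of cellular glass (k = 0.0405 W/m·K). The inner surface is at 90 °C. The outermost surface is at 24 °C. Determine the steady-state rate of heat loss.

Spherical conduction: R = (1/r_in − 1/r_out)/(4πk) per layer; series-sum.
R_cast iron shell = (1/1.205 − 1/1.215)/(4π×56.3) = 9.654×10^-6 K/W
R_cellular glass = (1/1.215 − 1/1.265)/(4π×0.0405) = 0.06392 K/W
R_total = 0.06393 K/W
Q = ΔT/R_total = 66/0.06393

Q ≈ 1030 W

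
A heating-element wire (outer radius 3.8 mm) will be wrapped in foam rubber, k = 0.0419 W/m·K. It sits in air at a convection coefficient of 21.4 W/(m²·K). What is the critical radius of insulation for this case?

r_cr ≈ 1.96 mm

For a cylinder r_cr = k/h = 0.0419/21.4
r_cr = 1.96 mm; since the bare radius (3.8 mm) is above r_cr, any added insulation will reduce heat loss.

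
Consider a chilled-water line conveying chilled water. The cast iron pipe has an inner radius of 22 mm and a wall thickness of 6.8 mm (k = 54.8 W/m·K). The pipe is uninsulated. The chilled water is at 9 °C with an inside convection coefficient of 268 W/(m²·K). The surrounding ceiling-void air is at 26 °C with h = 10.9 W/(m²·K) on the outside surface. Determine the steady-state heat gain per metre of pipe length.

Cylindrical conduction, so R = ln(r₂/r₁)/(2πkL) per layer, in series:
R_inner film = 1/(h_i·2πr₁L) = 1/(268×2π×0.022×1) = 0.02699 K/W
R_cast iron pipe wall = ln(28.8/22)/(2π×54.8×1) = 7.822×10^-4 K/W
R_outer film = 1/(h_o·2πr_oL) = 1/(10.9×2π×0.0288×1) = 0.507 K/W
R_total = 0.5348 K/W
Q = ΔT/R_total = 17/0.5348

q′ ≈ 31.8 W/m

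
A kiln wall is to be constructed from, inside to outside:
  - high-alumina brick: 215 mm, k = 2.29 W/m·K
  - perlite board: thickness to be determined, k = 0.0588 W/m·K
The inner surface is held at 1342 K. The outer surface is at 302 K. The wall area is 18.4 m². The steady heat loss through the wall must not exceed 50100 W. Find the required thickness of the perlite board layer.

Series thermal resistances:
R_high-alumina brick = L/(kA) = 0.215/(2.29×18.4) = 0.005103 K/W
Sum of the known resistances R_other = 0.005103 K/W
Required total resistance R_tot = ΔT/Q_allow = 1040/50100 = 0.02076 K/W
R_perlite board = R_tot − R_other = 0.01566 K/W
L = R·k·A = 0.01566×0.0588×18.4

L ≈ 16.9 mm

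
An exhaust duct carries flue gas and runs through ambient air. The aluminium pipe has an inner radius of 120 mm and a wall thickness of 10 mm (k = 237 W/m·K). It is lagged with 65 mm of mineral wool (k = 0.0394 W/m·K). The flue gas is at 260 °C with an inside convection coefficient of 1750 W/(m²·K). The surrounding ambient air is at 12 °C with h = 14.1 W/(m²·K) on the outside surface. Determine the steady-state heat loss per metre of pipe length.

q′ ≈ 146 W/m

Cylindrical conduction, so R = ln(r₂/r₁)/(2πkL) per layer, in series:
R_inner film = 1/(h_i·2πr₁L) = 1/(1750×2π×0.12×1) = 7.579×10^-4 K/W
R_aluminium pipe wall = ln(130/120)/(2π×237×1) = 5.375×10^-5 K/W
R_mineral wool = ln(195/130)/(2π×0.0394×1) = 1.638 K/W
R_outer film = 1/(h_o·2πr_oL) = 1/(14.1×2π×0.195×1) = 0.05789 K/W
R_total = 1.697 K/W
Q = ΔT/R_total = 248/1.697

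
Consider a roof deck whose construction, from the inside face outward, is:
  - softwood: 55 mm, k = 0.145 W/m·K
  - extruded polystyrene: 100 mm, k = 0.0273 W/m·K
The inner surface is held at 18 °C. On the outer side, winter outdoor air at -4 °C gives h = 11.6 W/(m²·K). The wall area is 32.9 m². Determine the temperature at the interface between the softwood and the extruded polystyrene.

Series thermal resistances:
R_softwood = L/(kA) = 0.055/(0.145×32.9) = 0.01153 K/W
R_extruded polystyrene = L/(kA) = 0.1/(0.0273×32.9) = 0.1113 K/W
R_outer film = 1/(h_o·A) = 1/(11.6×32.9) = 0.00262 K/W
R_total = 0.1255 K/W;  Q = ΔT/R_total = 22/0.1255 = 175.3 W
T_interface = T_inner − Q·ΣR(inner→interface) = 18 − 175×0.01153

T ≈ 16 °C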